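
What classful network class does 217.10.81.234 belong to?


First octet: 217
Binary: 11011001
110xxxxx -> Class C (192-223)
Class C, default mask 255.255.255.0 (/24)


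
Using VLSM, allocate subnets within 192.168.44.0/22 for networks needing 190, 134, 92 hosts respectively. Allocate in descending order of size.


190 hosts -> /24 (254 usable): 192.168.44.0/24
134 hosts -> /24 (254 usable): 192.168.45.0/24
92 hosts -> /25 (126 usable): 192.168.46.0/25
Allocation: 192.168.44.0/24 (190 hosts, 254 usable); 192.168.45.0/24 (134 hosts, 254 usable); 192.168.46.0/25 (92 hosts, 126 usable)


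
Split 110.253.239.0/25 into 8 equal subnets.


New prefix = 25 + 3 = 28
Each subnet has 16 addresses
  110.253.239.0/28
  110.253.239.16/28
  110.253.239.32/28
  110.253.239.48/28
  110.253.239.64/28
  110.253.239.80/28
  110.253.239.96/28
  110.253.239.112/28
Subnets: 110.253.239.0/28, 110.253.239.16/28, 110.253.239.32/28, 110.253.239.48/28, 110.253.239.64/28, 110.253.239.80/28, 110.253.239.96/28, 110.253.239.112/28


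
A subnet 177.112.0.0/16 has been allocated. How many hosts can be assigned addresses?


Host bits = 32 - 16 = 16
Total addresses = 2^16 = 65536
Usable = total - 2 (network and broadcast)
Usable hosts: 65534


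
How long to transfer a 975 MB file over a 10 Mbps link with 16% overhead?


Effective throughput = 10 * (1 - 16/100) = 8.4 Mbps
File size in Mb = 975 * 8 = 7800 Mb
Time = 7800 / 8.4
Time = 928.5714 seconds


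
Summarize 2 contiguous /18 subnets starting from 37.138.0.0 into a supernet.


Original prefix: /18
Number of subnets: 2 = 2^1
New prefix = 18 - 1 = 17
Supernet: 37.138.0.0/17


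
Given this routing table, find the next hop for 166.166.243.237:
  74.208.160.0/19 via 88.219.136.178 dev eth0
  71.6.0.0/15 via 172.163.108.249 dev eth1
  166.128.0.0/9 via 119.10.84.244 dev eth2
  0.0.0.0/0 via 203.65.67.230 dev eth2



Longest prefix match for 166.166.243.237:
  /19 74.208.160.0: no
  /15 71.6.0.0: no
  /9 166.128.0.0: MATCH
  /0 0.0.0.0: MATCH
Selected: next-hop 119.10.84.244 via eth2 (matched /9)


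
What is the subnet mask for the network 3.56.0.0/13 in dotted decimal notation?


/13 means 13 network bits, 19 host bits
Binary: 11111111111110000000000000000000
Mask: 255.248.0.0


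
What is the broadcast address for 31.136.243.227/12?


Network: 31.128.0.0/12
Host bits = 20
Set all host bits to 1:
Broadcast: 31.143.255.255


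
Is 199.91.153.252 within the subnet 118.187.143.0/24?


Subnet network: 118.187.143.0
Test IP AND mask: 199.91.153.0
No, 199.91.153.252 is not in 118.187.143.0/24


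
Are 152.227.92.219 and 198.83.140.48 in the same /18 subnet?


Mask: 255.255.192.0
152.227.92.219 AND mask = 152.227.64.0
198.83.140.48 AND mask = 198.83.128.0
No, different subnets (152.227.64.0 vs 198.83.128.0)


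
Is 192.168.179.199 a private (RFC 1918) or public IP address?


RFC 1918 private ranges:
  10.0.0.0/8 (10.0.0.0 - 10.255.255.255)
  172.16.0.0/12 (172.16.0.0 - 172.31.255.255)
  192.168.0.0/16 (192.168.0.0 - 192.168.255.255)
Private (in 192.168.0.0/16)


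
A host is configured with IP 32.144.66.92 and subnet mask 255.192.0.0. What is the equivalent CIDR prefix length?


Binary: 11111111.11000000.00000000.00000000
Count leading 1s
Prefix: /10


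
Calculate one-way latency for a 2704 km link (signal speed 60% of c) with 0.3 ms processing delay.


Speed = 0.6 * 3e5 km/s = 180000 km/s
Propagation delay = 2704 / 180000 = 0.015 s = 15.0222 ms
Processing delay = 0.3 ms
Total one-way latency = 15.3222 ms


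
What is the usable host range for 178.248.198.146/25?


Network: 178.248.198.128
Broadcast: 178.248.198.255
First usable = network + 1
Last usable = broadcast - 1
Range: 178.248.198.129 to 178.248.198.254


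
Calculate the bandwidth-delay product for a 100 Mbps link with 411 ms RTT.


BDP = bandwidth * RTT
= 100 Mbps * 411 ms
= 100 * 1e6 * 411 / 1000 bits
= 41100000 bits
= 5137500 bytes
= 5017.0898 KB
BDP = 41100000 bits (5137500 bytes)


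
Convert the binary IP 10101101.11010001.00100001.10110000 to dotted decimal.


10101101 = 173
11010001 = 209
00100001 = 33
10110000 = 176
IP: 173.209.33.176


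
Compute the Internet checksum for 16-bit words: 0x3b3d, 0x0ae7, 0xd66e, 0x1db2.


Sum all words (with carry folding):
+ 0x3b3d = 0x3b3d
+ 0x0ae7 = 0x4624
+ 0xd66e = 0x1c93
+ 0x1db2 = 0x3a45
One's complement: ~0x3a45
Checksum = 0xc5ba


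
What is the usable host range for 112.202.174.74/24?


Network: 112.202.174.0
Broadcast: 112.202.174.255
First usable = network + 1
Last usable = broadcast - 1
Range: 112.202.174.1 to 112.202.174.254


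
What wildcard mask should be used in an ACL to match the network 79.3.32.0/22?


Subnet mask: 255.255.252.0
Wildcard = 255.255.255.255 - subnet mask
255 - 255 = 0
255 - 255 = 0
255 - 252 = 3
255 - 0 = 255
Wildcard: 0.0.3.255


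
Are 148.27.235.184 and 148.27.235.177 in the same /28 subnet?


Mask: 255.255.255.240
148.27.235.184 AND mask = 148.27.235.176
148.27.235.177 AND mask = 148.27.235.176
Yes, same subnet (148.27.235.176)


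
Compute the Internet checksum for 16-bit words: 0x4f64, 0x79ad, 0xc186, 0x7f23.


Sum all words (with carry folding):
+ 0x4f64 = 0x4f64
+ 0x79ad = 0xc911
+ 0xc186 = 0x8a98
+ 0x7f23 = 0x09bc
One's complement: ~0x09bc
Checksum = 0xf643


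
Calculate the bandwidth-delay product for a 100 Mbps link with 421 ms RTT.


BDP = bandwidth * RTT
= 100 Mbps * 421 ms
= 100 * 1e6 * 421 / 1000 bits
= 42100000 bits
= 5262500 bytes
= 5139.1602 KB
BDP = 42100000 bits (5262500 bytes)


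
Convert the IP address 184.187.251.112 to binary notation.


184 = 10111000
187 = 10111011
251 = 11111011
112 = 01110000
Binary: 10111000.10111011.11111011.01110000


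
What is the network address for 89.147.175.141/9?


IP:   01011001.10010011.10101111.10001101
Mask: 11111111.10000000.00000000.00000000
AND operation:
Net:  01011001.10000000.00000000.00000000
Network: 89.128.0.0/9


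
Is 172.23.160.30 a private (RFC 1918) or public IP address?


RFC 1918 private ranges:
  10.0.0.0/8 (10.0.0.0 - 10.255.255.255)
  172.16.0.0/12 (172.16.0.0 - 172.31.255.255)
  192.168.0.0/16 (192.168.0.0 - 192.168.255.255)
Private (in 172.16.0.0/12)


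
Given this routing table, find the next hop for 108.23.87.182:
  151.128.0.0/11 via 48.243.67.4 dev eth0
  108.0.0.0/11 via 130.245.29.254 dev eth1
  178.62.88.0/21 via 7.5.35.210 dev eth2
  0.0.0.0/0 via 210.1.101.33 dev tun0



Longest prefix match for 108.23.87.182:
  /11 151.128.0.0: no
  /11 108.0.0.0: MATCH
  /21 178.62.88.0: no
  /0 0.0.0.0: MATCH
Selected: next-hop 130.245.29.254 via eth1 (matched /11)


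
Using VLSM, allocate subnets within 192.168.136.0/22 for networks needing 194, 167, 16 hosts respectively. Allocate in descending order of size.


194 hosts -> /24 (254 usable): 192.168.136.0/24
167 hosts -> /24 (254 usable): 192.168.137.0/24
16 hosts -> /27 (30 usable): 192.168.138.0/27
Allocation: 192.168.136.0/24 (194 hosts, 254 usable); 192.168.137.0/24 (167 hosts, 254 usable); 192.168.138.0/27 (16 hosts, 30 usable)


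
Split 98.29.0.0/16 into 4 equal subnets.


New prefix = 16 + 2 = 18
Each subnet has 16384 addresses
  98.29.0.0/18
  98.29.64.0/18
  98.29.128.0/18
  98.29.192.0/18
Subnets: 98.29.0.0/18, 98.29.64.0/18, 98.29.128.0/18, 98.29.192.0/18


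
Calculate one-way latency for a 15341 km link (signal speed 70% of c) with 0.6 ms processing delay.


Speed = 0.7 * 3e5 km/s = 210000 km/s
Propagation delay = 15341 / 210000 = 0.0731 s = 73.0524 ms
Processing delay = 0.6 ms
Total one-way latency = 73.6524 ms


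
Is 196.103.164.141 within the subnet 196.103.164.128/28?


Subnet network: 196.103.164.128
Test IP AND mask: 196.103.164.128
Yes, 196.103.164.141 is in 196.103.164.128/28


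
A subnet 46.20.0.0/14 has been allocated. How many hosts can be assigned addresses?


Host bits = 32 - 14 = 18
Total addresses = 2^18 = 262144
Usable = total - 2 (network and broadcast)
Usable hosts: 262142


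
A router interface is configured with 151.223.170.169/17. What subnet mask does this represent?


/17 means 17 network bits, 15 host bits
Binary: 11111111111111111000000000000000
Mask: 255.255.128.0


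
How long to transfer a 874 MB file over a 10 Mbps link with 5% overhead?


Effective throughput = 10 * (1 - 5/100) = 9.5 Mbps
File size in Mb = 874 * 8 = 6992 Mb
Time = 6992 / 9.5
Time = 736 seconds


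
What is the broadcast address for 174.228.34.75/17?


Network: 174.228.0.0/17
Host bits = 15
Set all host bits to 1:
Broadcast: 174.228.127.255


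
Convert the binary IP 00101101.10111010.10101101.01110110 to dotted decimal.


00101101 = 45
10111010 = 186
10101101 = 173
01110110 = 118
IP: 45.186.173.118


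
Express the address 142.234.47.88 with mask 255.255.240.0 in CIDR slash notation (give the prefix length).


Binary: 11111111.11111111.11110000.00000000
Count leading 1s
Prefix: /20


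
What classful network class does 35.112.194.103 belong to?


First octet: 35
Binary: 00100011
0xxxxxxx -> Class A (1-126)
Class A, default mask 255.0.0.0 (/8)


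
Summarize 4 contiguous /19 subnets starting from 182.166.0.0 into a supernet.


Original prefix: /19
Number of subnets: 4 = 2^2
New prefix = 19 - 2 = 17
Supernet: 182.166.0.0/17


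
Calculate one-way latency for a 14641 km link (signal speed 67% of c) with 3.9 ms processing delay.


Speed = 0.67 * 3e5 km/s = 201000 km/s
Propagation delay = 14641 / 201000 = 0.0728 s = 72.8408 ms
Processing delay = 3.9 ms
Total one-way latency = 76.7408 ms


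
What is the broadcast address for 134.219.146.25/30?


Network: 134.219.146.24/30
Host bits = 2
Set all host bits to 1:
Broadcast: 134.219.146.27


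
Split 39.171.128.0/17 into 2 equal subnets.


New prefix = 17 + 1 = 18
Each subnet has 16384 addresses
  39.171.128.0/18
  39.171.192.0/18
Subnets: 39.171.128.0/18, 39.171.192.0/18


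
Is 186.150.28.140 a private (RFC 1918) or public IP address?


RFC 1918 private ranges:
  10.0.0.0/8 (10.0.0.0 - 10.255.255.255)
  172.16.0.0/12 (172.16.0.0 - 172.31.255.255)
  192.168.0.0/16 (192.168.0.0 - 192.168.255.255)
Public (not in any RFC 1918 range)


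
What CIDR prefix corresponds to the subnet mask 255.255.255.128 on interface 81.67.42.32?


Binary: 11111111.11111111.11111111.10000000
Count leading 1s
Prefix: /25


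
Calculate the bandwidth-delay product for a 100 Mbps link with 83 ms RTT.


BDP = bandwidth * RTT
= 100 Mbps * 83 ms
= 100 * 1e6 * 83 / 1000 bits
= 8300000 bits
= 1037500 bytes
= 1013.1836 KB
BDP = 8300000 bits (1037500 bytes)


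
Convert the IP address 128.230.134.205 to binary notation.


128 = 10000000
230 = 11100110
134 = 10000110
205 = 11001101
Binary: 10000000.11100110.10000110.11001101


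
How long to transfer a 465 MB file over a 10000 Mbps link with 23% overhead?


Effective throughput = 10000 * (1 - 23/100) = 7700 Mbps
File size in Mb = 465 * 8 = 3720 Mb
Time = 3720 / 7700
Time = 0.4831 seconds


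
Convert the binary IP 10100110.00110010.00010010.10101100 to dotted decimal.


10100110 = 166
00110010 = 50
00010010 = 18
10101100 = 172
IP: 166.50.18.172


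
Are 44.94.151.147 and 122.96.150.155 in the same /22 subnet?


Mask: 255.255.252.0
44.94.151.147 AND mask = 44.94.148.0
122.96.150.155 AND mask = 122.96.148.0
No, different subnets (44.94.148.0 vs 122.96.148.0)


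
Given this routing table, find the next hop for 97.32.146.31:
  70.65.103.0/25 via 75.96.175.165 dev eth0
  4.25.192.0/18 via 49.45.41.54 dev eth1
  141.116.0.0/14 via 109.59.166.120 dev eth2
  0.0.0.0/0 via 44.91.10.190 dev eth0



Longest prefix match for 97.32.146.31:
  /25 70.65.103.0: no
  /18 4.25.192.0: no
  /14 141.116.0.0: no
  /0 0.0.0.0: MATCH
Selected: next-hop 44.91.10.190 via eth0 (matched /0)


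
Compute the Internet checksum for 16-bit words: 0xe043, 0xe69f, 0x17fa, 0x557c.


Sum all words (with carry folding):
+ 0xe043 = 0xe043
+ 0xe69f = 0xc6e3
+ 0x17fa = 0xdedd
+ 0x557c = 0x345a
One's complement: ~0x345a
Checksum = 0xcba5


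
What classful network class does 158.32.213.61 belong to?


First octet: 158
Binary: 10011110
10xxxxxx -> Class B (128-191)
Class B, default mask 255.255.0.0 (/16)


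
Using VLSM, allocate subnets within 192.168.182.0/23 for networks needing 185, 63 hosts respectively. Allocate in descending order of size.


185 hosts -> /24 (254 usable): 192.168.182.0/24
63 hosts -> /25 (126 usable): 192.168.183.0/25
Allocation: 192.168.182.0/24 (185 hosts, 254 usable); 192.168.183.0/25 (63 hosts, 126 usable)


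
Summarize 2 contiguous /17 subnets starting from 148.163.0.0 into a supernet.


Original prefix: /17
Number of subnets: 2 = 2^1
New prefix = 17 - 1 = 16
Supernet: 148.163.0.0/16


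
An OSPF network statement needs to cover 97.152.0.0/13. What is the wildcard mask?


Subnet mask: 255.248.0.0
Wildcard = 255.255.255.255 - subnet mask
255 - 255 = 0
255 - 248 = 7
255 - 0 = 255
255 - 0 = 255
Wildcard: 0.7.255.255


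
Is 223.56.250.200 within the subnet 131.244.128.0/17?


Subnet network: 131.244.128.0
Test IP AND mask: 223.56.128.0
No, 223.56.250.200 is not in 131.244.128.0/17


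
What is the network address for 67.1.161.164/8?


IP:   01000011.00000001.10100001.10100100
Mask: 11111111.00000000.00000000.00000000
AND operation:
Net:  01000011.00000000.00000000.00000000
Network: 67.0.0.0/8


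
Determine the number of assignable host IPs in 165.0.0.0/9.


Host bits = 32 - 9 = 23
Total addresses = 2^23 = 8388608
Usable = total - 2 (network and broadcast)
Usable hosts: 8388606


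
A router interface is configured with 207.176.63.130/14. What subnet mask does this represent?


/14 means 14 network bits, 18 host bits
Binary: 11111111111111000000000000000000
Mask: 255.252.0.0


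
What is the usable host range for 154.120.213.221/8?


Network: 154.0.0.0
Broadcast: 154.255.255.255
First usable = network + 1
Last usable = broadcast - 1
Range: 154.0.0.1 to 154.255.255.254


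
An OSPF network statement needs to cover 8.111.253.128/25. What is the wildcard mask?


Subnet mask: 255.255.255.128
Wildcard = 255.255.255.255 - subnet mask
255 - 255 = 0
255 - 255 = 0
255 - 255 = 0
255 - 128 = 127
Wildcard: 0.0.0.127


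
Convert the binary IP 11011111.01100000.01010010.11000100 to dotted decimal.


11011111 = 223
01100000 = 96
01010010 = 82
11000100 = 196
IP: 223.96.82.196


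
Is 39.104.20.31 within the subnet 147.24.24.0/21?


Subnet network: 147.24.24.0
Test IP AND mask: 39.104.16.0
No, 39.104.20.31 is not in 147.24.24.0/21


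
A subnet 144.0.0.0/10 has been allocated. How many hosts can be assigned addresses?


Host bits = 32 - 10 = 22
Total addresses = 2^22 = 4194304
Usable = total - 2 (network and broadcast)
Usable hosts: 4194302


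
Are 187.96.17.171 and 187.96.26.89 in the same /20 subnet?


Mask: 255.255.240.0
187.96.17.171 AND mask = 187.96.16.0
187.96.26.89 AND mask = 187.96.16.0
Yes, same subnet (187.96.16.0)


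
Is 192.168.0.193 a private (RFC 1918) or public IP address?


RFC 1918 private ranges:
  10.0.0.0/8 (10.0.0.0 - 10.255.255.255)
  172.16.0.0/12 (172.16.0.0 - 172.31.255.255)
  192.168.0.0/16 (192.168.0.0 - 192.168.255.255)
Private (in 192.168.0.0/16)


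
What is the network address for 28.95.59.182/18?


IP:   00011100.01011111.00111011.10110110
Mask: 11111111.11111111.11000000.00000000
AND operation:
Net:  00011100.01011111.00000000.00000000
Network: 28.95.0.0/18


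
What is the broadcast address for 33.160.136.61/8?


Network: 33.0.0.0/8
Host bits = 24
Set all host bits to 1:
Broadcast: 33.255.255.255


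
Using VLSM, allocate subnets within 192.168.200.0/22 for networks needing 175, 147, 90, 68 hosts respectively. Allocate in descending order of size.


175 hosts -> /24 (254 usable): 192.168.200.0/24
147 hosts -> /24 (254 usable): 192.168.201.0/24
90 hosts -> /25 (126 usable): 192.168.202.0/25
68 hosts -> /25 (126 usable): 192.168.202.128/25
Allocation: 192.168.200.0/24 (175 hosts, 254 usable); 192.168.201.0/24 (147 hosts, 254 usable); 192.168.202.0/25 (90 hosts, 126 usable); 192.168.202.128/25 (68 hosts, 126 usable)


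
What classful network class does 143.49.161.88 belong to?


First octet: 143
Binary: 10001111
10xxxxxx -> Class B (128-191)
Class B, default mask 255.255.0.0 (/16)


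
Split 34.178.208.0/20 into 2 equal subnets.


New prefix = 20 + 1 = 21
Each subnet has 2048 addresses
  34.178.208.0/21
  34.178.216.0/21
Subnets: 34.178.208.0/21, 34.178.216.0/21


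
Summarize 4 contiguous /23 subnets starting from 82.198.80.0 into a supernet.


Original prefix: /23
Number of subnets: 4 = 2^2
New prefix = 23 - 2 = 21
Supernet: 82.198.80.0/21


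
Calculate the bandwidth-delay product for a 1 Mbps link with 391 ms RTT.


BDP = bandwidth * RTT
= 1 Mbps * 391 ms
= 1 * 1e6 * 391 / 1000 bits
= 391000 bits
= 48875 bytes
= 47.7295 KB
BDP = 391000 bits (48875 bytes)


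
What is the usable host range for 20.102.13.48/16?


Network: 20.102.0.0
Broadcast: 20.102.255.255
First usable = network + 1
Last usable = broadcast - 1
Range: 20.102.0.1 to 20.102.255.254


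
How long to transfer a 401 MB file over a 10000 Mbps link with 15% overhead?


Effective throughput = 10000 * (1 - 15/100) = 8500 Mbps
File size in Mb = 401 * 8 = 3208 Mb
Time = 3208 / 8500
Time = 0.3774 seconds


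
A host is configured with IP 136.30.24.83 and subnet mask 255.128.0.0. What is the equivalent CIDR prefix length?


Binary: 11111111.10000000.00000000.00000000
Count leading 1s
Prefix: /9


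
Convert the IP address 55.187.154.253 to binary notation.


55 = 00110111
187 = 10111011
154 = 10011010
253 = 11111101
Binary: 00110111.10111011.10011010.11111101


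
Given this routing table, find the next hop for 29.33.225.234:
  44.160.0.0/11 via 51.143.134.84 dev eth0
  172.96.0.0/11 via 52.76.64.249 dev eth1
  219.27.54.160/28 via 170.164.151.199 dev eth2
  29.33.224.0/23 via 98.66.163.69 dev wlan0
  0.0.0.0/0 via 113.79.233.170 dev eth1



Longest prefix match for 29.33.225.234:
  /11 44.160.0.0: no
  /11 172.96.0.0: no
  /28 219.27.54.160: no
  /23 29.33.224.0: MATCH
  /0 0.0.0.0: MATCH
Selected: next-hop 98.66.163.69 via wlan0 (matched /23)


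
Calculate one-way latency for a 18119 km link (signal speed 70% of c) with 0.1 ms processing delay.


Speed = 0.7 * 3e5 km/s = 210000 km/s
Propagation delay = 18119 / 210000 = 0.0863 s = 86.281 ms
Processing delay = 0.1 ms
Total one-way latency = 86.381 ms


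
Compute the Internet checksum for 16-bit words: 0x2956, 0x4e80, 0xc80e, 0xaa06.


Sum all words (with carry folding):
+ 0x2956 = 0x2956
+ 0x4e80 = 0x77d6
+ 0xc80e = 0x3fe5
+ 0xaa06 = 0xe9eb
One's complement: ~0xe9eb
Checksum = 0x1614


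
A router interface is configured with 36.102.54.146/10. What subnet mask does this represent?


/10 means 10 network bits, 22 host bits
Binary: 11111111110000000000000000000000
Mask: 255.192.0.0


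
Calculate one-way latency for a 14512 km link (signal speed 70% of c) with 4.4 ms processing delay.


Speed = 0.7 * 3e5 km/s = 210000 km/s
Propagation delay = 14512 / 210000 = 0.0691 s = 69.1048 ms
Processing delay = 4.4 ms
Total one-way latency = 73.5048 ms


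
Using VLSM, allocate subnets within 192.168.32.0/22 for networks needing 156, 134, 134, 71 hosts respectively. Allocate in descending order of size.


156 hosts -> /24 (254 usable): 192.168.32.0/24
134 hosts -> /24 (254 usable): 192.168.33.0/24
134 hosts -> /24 (254 usable): 192.168.34.0/24
71 hosts -> /25 (126 usable): 192.168.35.0/25
Allocation: 192.168.32.0/24 (156 hosts, 254 usable); 192.168.33.0/24 (134 hosts, 254 usable); 192.168.34.0/24 (134 hosts, 254 usable); 192.168.35.0/25 (71 hosts, 126 usable)


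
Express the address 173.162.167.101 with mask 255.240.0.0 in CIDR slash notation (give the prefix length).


Binary: 11111111.11110000.00000000.00000000
Count leading 1s
Prefix: /12


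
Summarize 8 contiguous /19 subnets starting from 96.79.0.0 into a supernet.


Original prefix: /19
Number of subnets: 8 = 2^3
New prefix = 19 - 3 = 16
Supernet: 96.79.0.0/16


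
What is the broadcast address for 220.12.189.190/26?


Network: 220.12.189.128/26
Host bits = 6
Set all host bits to 1:
Broadcast: 220.12.189.191


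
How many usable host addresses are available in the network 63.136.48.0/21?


Host bits = 32 - 21 = 11
Total addresses = 2^11 = 2048
Usable = total - 2 (network and broadcast)
Usable hosts: 2046


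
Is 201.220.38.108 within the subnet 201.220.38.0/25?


Subnet network: 201.220.38.0
Test IP AND mask: 201.220.38.0
Yes, 201.220.38.108 is in 201.220.38.0/25


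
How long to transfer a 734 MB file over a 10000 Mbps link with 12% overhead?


Effective throughput = 10000 * (1 - 12/100) = 8800 Mbps
File size in Mb = 734 * 8 = 5872 Mb
Time = 5872 / 8800
Time = 0.6673 seconds


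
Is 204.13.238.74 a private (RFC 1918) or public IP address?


RFC 1918 private ranges:
  10.0.0.0/8 (10.0.0.0 - 10.255.255.255)
  172.16.0.0/12 (172.16.0.0 - 172.31.255.255)
  192.168.0.0/16 (192.168.0.0 - 192.168.255.255)
Public (not in any RFC 1918 range)


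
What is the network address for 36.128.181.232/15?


IP:   00100100.10000000.10110101.11101000
Mask: 11111111.11111110.00000000.00000000
AND operation:
Net:  00100100.10000000.00000000.00000000
Network: 36.128.0.0/15


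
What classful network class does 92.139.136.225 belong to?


First octet: 92
Binary: 01011100
0xxxxxxx -> Class A (1-126)
Class A, default mask 255.0.0.0 (/8)


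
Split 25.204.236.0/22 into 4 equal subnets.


New prefix = 22 + 2 = 24
Each subnet has 256 addresses
  25.204.236.0/24
  25.204.237.0/24
  25.204.238.0/24
  25.204.239.0/24
Subnets: 25.204.236.0/24, 25.204.237.0/24, 25.204.238.0/24, 25.204.239.0/24


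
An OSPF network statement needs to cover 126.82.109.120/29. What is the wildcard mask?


Subnet mask: 255.255.255.248
Wildcard = 255.255.255.255 - subnet mask
255 - 255 = 0
255 - 255 = 0
255 - 255 = 0
255 - 248 = 7
Wildcard: 0.0.0.7


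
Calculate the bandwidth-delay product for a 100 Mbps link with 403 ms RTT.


BDP = bandwidth * RTT
= 100 Mbps * 403 ms
= 100 * 1e6 * 403 / 1000 bits
= 40300000 bits
= 5037500 bytes
= 4919.4336 KB
BDP = 40300000 bits (5037500 bytes)


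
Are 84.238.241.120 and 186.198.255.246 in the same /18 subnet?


Mask: 255.255.192.0
84.238.241.120 AND mask = 84.238.192.0
186.198.255.246 AND mask = 186.198.192.0
No, different subnets (84.238.192.0 vs 186.198.192.0)


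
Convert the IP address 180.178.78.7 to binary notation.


180 = 10110100
178 = 10110010
78 = 01001110
7 = 00000111
Binary: 10110100.10110010.01001110.00000111


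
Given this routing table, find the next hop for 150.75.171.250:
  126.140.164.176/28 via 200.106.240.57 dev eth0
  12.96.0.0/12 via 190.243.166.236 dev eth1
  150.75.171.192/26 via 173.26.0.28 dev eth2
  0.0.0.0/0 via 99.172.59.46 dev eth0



Longest prefix match for 150.75.171.250:
  /28 126.140.164.176: no
  /12 12.96.0.0: no
  /26 150.75.171.192: MATCH
  /0 0.0.0.0: MATCH
Selected: next-hop 173.26.0.28 via eth2 (matched /26)


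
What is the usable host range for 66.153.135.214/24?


Network: 66.153.135.0
Broadcast: 66.153.135.255
First usable = network + 1
Last usable = broadcast - 1
Range: 66.153.135.1 to 66.153.135.254


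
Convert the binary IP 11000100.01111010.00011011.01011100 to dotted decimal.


11000100 = 196
01111010 = 122
00011011 = 27
01011100 = 92
IP: 196.122.27.92


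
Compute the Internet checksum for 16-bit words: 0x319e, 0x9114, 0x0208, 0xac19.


Sum all words (with carry folding):
+ 0x319e = 0x319e
+ 0x9114 = 0xc2b2
+ 0x0208 = 0xc4ba
+ 0xac19 = 0x70d4
One's complement: ~0x70d4
Checksum = 0x8f2b


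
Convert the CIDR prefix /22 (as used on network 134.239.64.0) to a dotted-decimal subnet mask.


/22 means 22 network bits, 10 host bits
Binary: 11111111111111111111110000000000
Mask: 255.255.252.0


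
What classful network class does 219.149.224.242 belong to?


First octet: 219
Binary: 11011011
110xxxxx -> Class C (192-223)
Class C, default mask 255.255.255.0 (/24)


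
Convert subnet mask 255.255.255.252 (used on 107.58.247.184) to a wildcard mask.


Subnet mask: 255.255.255.252
Wildcard = 255.255.255.255 - subnet mask
255 - 255 = 0
255 - 255 = 0
255 - 255 = 0
255 - 252 = 3
Wildcard: 0.0.0.3


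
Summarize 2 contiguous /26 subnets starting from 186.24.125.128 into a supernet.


Original prefix: /26
Number of subnets: 2 = 2^1
New prefix = 26 - 1 = 25
Supernet: 186.24.125.128/25


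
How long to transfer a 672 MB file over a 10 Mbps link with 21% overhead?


Effective throughput = 10 * (1 - 21/100) = 7.9 Mbps
File size in Mb = 672 * 8 = 5376 Mb
Time = 5376 / 7.9
Time = 680.5063 seconds


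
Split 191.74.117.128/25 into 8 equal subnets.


New prefix = 25 + 3 = 28
Each subnet has 16 addresses
  191.74.117.128/28
  191.74.117.144/28
  191.74.117.160/28
  191.74.117.176/28
  191.74.117.192/28
  191.74.117.208/28
  191.74.117.224/28
  191.74.117.240/28
Subnets: 191.74.117.128/28, 191.74.117.144/28, 191.74.117.160/28, 191.74.117.176/28, 191.74.117.192/28, 191.74.117.208/28, 191.74.117.224/28, 191.74.117.240/28


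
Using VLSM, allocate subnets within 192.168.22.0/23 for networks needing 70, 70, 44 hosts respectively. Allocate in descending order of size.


70 hosts -> /25 (126 usable): 192.168.22.0/25
70 hosts -> /25 (126 usable): 192.168.22.128/25
44 hosts -> /26 (62 usable): 192.168.23.0/26
Allocation: 192.168.22.0/25 (70 hosts, 126 usable); 192.168.22.128/25 (70 hosts, 126 usable); 192.168.23.0/26 (44 hosts, 62 usable)


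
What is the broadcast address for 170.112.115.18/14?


Network: 170.112.0.0/14
Host bits = 18
Set all host bits to 1:
Broadcast: 170.115.255.255


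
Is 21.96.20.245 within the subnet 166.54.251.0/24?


Subnet network: 166.54.251.0
Test IP AND mask: 21.96.20.0
No, 21.96.20.245 is not in 166.54.251.0/24


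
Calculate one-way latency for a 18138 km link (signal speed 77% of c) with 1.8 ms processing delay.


Speed = 0.77 * 3e5 km/s = 231000 km/s
Propagation delay = 18138 / 231000 = 0.0785 s = 78.5195 ms
Processing delay = 1.8 ms
Total one-way latency = 80.3195 ms


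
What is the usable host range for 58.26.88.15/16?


Network: 58.26.0.0
Broadcast: 58.26.255.255
First usable = network + 1
Last usable = broadcast - 1
Range: 58.26.0.1 to 58.26.255.254


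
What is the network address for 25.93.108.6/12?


IP:   00011001.01011101.01101100.00000110
Mask: 11111111.11110000.00000000.00000000
AND operation:
Net:  00011001.01010000.00000000.00000000
Network: 25.80.0.0/12


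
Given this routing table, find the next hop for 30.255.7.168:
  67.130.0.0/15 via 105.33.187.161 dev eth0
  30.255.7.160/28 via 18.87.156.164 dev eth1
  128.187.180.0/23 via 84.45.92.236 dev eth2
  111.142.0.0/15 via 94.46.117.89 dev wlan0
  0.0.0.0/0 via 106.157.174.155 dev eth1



Longest prefix match for 30.255.7.168:
  /15 67.130.0.0: no
  /28 30.255.7.160: MATCH
  /23 128.187.180.0: no
  /15 111.142.0.0: no
  /0 0.0.0.0: MATCH
Selected: next-hop 18.87.156.164 via eth1 (matched /28)


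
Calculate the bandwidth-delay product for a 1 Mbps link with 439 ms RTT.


BDP = bandwidth * RTT
= 1 Mbps * 439 ms
= 1 * 1e6 * 439 / 1000 bits
= 439000 bits
= 54875 bytes
= 53.5889 KB
BDP = 439000 bits (54875 bytes)


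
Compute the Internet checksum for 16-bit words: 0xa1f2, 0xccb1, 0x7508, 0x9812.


Sum all words (with carry folding):
+ 0xa1f2 = 0xa1f2
+ 0xccb1 = 0x6ea4
+ 0x7508 = 0xe3ac
+ 0x9812 = 0x7bbf
One's complement: ~0x7bbf
Checksum = 0x8440


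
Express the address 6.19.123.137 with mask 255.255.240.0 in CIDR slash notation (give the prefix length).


Binary: 11111111.11111111.11110000.00000000
Count leading 1s
Prefix: /20


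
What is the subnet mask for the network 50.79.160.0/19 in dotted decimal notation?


/19 means 19 network bits, 13 host bits
Binary: 11111111111111111110000000000000
Mask: 255.255.224.0


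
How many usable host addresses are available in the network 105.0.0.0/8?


Host bits = 32 - 8 = 24
Total addresses = 2^24 = 16777216
Usable = total - 2 (network and broadcast)
Usable hosts: 16777214


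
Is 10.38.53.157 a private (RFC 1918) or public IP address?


RFC 1918 private ranges:
  10.0.0.0/8 (10.0.0.0 - 10.255.255.255)
  172.16.0.0/12 (172.16.0.0 - 172.31.255.255)
  192.168.0.0/16 (192.168.0.0 - 192.168.255.255)
Private (in 10.0.0.0/8)


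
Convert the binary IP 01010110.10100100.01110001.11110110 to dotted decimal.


01010110 = 86
10100100 = 164
01110001 = 113
11110110 = 246
IP: 86.164.113.246


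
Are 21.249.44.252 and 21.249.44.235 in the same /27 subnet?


Mask: 255.255.255.224
21.249.44.252 AND mask = 21.249.44.224
21.249.44.235 AND mask = 21.249.44.224
Yes, same subnet (21.249.44.224)


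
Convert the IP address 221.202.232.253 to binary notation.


221 = 11011101
202 = 11001010
232 = 11101000
253 = 11111101
Binary: 11011101.11001010.11101000.11111101


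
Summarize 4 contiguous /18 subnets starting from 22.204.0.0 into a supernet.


Original prefix: /18
Number of subnets: 4 = 2^2
New prefix = 18 - 2 = 16
Supernet: 22.204.0.0/16


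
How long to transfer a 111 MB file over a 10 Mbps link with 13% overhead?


Effective throughput = 10 * (1 - 13/100) = 8.7 Mbps
File size in Mb = 111 * 8 = 888 Mb
Time = 888 / 8.7
Time = 102.069 seconds


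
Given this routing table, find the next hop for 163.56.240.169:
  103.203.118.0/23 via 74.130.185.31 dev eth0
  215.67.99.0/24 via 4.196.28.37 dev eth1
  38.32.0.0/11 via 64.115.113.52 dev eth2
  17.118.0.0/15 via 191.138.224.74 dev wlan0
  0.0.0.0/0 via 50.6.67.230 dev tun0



Longest prefix match for 163.56.240.169:
  /23 103.203.118.0: no
  /24 215.67.99.0: no
  /11 38.32.0.0: no
  /15 17.118.0.0: no
  /0 0.0.0.0: MATCH
Selected: next-hop 50.6.67.230 via tun0 (matched /0)


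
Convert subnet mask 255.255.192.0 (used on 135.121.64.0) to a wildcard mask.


Subnet mask: 255.255.192.0
Wildcard = 255.255.255.255 - subnet mask
255 - 255 = 0
255 - 255 = 0
255 - 192 = 63
255 - 0 = 255
Wildcard: 0.0.63.255


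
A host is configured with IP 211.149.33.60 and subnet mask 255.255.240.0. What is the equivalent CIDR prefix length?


Binary: 11111111.11111111.11110000.00000000
Count leading 1s
Prefix: /20


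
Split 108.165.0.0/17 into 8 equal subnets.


New prefix = 17 + 3 = 20
Each subnet has 4096 addresses
  108.165.0.0/20
  108.165.16.0/20
  108.165.32.0/20
  108.165.48.0/20
  108.165.64.0/20
  108.165.80.0/20
  108.165.96.0/20
  108.165.112.0/20
Subnets: 108.165.0.0/20, 108.165.16.0/20, 108.165.32.0/20, 108.165.48.0/20, 108.165.64.0/20, 108.165.80.0/20, 108.165.96.0/20, 108.165.112.0/20


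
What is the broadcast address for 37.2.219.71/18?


Network: 37.2.192.0/18
Host bits = 14
Set all host bits to 1:
Broadcast: 37.2.255.255


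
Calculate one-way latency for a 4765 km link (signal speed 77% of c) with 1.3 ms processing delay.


Speed = 0.77 * 3e5 km/s = 231000 km/s
Propagation delay = 4765 / 231000 = 0.0206 s = 20.6277 ms
Processing delay = 1.3 ms
Total one-way latency = 21.9277 ms


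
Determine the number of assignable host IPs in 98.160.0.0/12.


Host bits = 32 - 12 = 20
Total addresses = 2^20 = 1048576
Usable = total - 2 (network and broadcast)
Usable hosts: 1048574


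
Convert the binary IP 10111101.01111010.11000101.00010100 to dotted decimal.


10111101 = 189
01111010 = 122
11000101 = 197
00010100 = 20
IP: 189.122.197.20


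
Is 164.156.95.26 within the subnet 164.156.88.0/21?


Subnet network: 164.156.88.0
Test IP AND mask: 164.156.88.0
Yes, 164.156.95.26 is in 164.156.88.0/21


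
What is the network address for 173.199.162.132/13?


IP:   10101101.11000111.10100010.10000100
Mask: 11111111.11111000.00000000.00000000
AND operation:
Net:  10101101.11000000.00000000.00000000
Network: 173.192.0.0/13


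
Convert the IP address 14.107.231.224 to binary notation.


14 = 00001110
107 = 01101011
231 = 11100111
224 = 11100000
Binary: 00001110.01101011.11100111.11100000


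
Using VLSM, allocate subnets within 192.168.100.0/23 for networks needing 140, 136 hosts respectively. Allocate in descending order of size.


140 hosts -> /24 (254 usable): 192.168.100.0/24
136 hosts -> /24 (254 usable): 192.168.101.0/24
Allocation: 192.168.100.0/24 (140 hosts, 254 usable); 192.168.101.0/24 (136 hosts, 254 usable)


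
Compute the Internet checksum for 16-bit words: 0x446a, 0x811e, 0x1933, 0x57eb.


Sum all words (with carry folding):
+ 0x446a = 0x446a
+ 0x811e = 0xc588
+ 0x1933 = 0xdebb
+ 0x57eb = 0x36a7
One's complement: ~0x36a7
Checksum = 0xc958


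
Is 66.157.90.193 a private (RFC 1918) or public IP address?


RFC 1918 private ranges:
  10.0.0.0/8 (10.0.0.0 - 10.255.255.255)
  172.16.0.0/12 (172.16.0.0 - 172.31.255.255)
  192.168.0.0/16 (192.168.0.0 - 192.168.255.255)
Public (not in any RFC 1918 range)


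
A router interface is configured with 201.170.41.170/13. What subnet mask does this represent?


/13 means 13 network bits, 19 host bits
Binary: 11111111111110000000000000000000
Mask: 255.248.0.0


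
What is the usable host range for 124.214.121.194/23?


Network: 124.214.120.0
Broadcast: 124.214.121.255
First usable = network + 1
Last usable = broadcast - 1
Range: 124.214.120.1 to 124.214.121.254


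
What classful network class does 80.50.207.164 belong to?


First octet: 80
Binary: 01010000
0xxxxxxx -> Class A (1-126)
Class A, default mask 255.0.0.0 (/8)


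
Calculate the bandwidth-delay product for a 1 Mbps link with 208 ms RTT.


BDP = bandwidth * RTT
= 1 Mbps * 208 ms
= 1 * 1e6 * 208 / 1000 bits
= 208000 bits
= 26000 bytes
= 25.3906 KB
BDP = 208000 bits (26000 bytes)


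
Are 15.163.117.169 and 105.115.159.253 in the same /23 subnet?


Mask: 255.255.254.0
15.163.117.169 AND mask = 15.163.116.0
105.115.159.253 AND mask = 105.115.158.0
No, different subnets (15.163.116.0 vs 105.115.158.0)


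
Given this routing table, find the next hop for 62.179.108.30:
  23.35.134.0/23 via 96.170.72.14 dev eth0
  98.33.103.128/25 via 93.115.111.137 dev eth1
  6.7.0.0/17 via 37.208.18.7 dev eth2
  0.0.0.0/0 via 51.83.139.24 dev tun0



Longest prefix match for 62.179.108.30:
  /23 23.35.134.0: no
  /25 98.33.103.128: no
  /17 6.7.0.0: no
  /0 0.0.0.0: MATCH
Selected: next-hop 51.83.139.24 via tun0 (matched /0)


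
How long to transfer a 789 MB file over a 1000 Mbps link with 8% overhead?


Effective throughput = 1000 * (1 - 8/100) = 920 Mbps
File size in Mb = 789 * 8 = 6312 Mb
Time = 6312 / 920
Time = 6.8609 seconds


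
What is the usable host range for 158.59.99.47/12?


Network: 158.48.0.0
Broadcast: 158.63.255.255
First usable = network + 1
Last usable = broadcast - 1
Range: 158.48.0.1 to 158.63.255.254


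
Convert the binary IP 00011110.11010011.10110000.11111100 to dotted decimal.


00011110 = 30
11010011 = 211
10110000 = 176
11111100 = 252
IP: 30.211.176.252


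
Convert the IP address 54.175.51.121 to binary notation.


54 = 00110110
175 = 10101111
51 = 00110011
121 = 01111001
Binary: 00110110.10101111.00110011.01111001


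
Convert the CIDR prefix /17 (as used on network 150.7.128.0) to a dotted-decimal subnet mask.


/17 means 17 network bits, 15 host bits
Binary: 11111111111111111000000000000000
Mask: 255.255.128.0


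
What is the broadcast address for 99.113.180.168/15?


Network: 99.112.0.0/15
Host bits = 17
Set all host bits to 1:
Broadcast: 99.113.255.255


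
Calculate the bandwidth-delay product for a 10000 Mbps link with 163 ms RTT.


BDP = bandwidth * RTT
= 10000 Mbps * 163 ms
= 10000 * 1e6 * 163 / 1000 bits
= 1630000000 bits
= 203750000 bytes
= 198974.6094 KB
BDP = 1630000000 bits (203750000 bytes)


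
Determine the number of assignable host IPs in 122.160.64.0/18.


Host bits = 32 - 18 = 14
Total addresses = 2^14 = 16384
Usable = total - 2 (network and broadcast)
Usable hosts: 16382


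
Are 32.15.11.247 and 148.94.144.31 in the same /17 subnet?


Mask: 255.255.128.0
32.15.11.247 AND mask = 32.15.0.0
148.94.144.31 AND mask = 148.94.128.0
No, different subnets (32.15.0.0 vs 148.94.128.0)


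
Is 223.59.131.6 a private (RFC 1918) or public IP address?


RFC 1918 private ranges:
  10.0.0.0/8 (10.0.0.0 - 10.255.255.255)
  172.16.0.0/12 (172.16.0.0 - 172.31.255.255)
  192.168.0.0/16 (192.168.0.0 - 192.168.255.255)
Public (not in any RFC 1918 range)


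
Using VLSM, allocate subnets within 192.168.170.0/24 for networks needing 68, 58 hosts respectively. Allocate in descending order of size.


68 hosts -> /25 (126 usable): 192.168.170.0/25
58 hosts -> /26 (62 usable): 192.168.170.128/26
Allocation: 192.168.170.0/25 (68 hosts, 126 usable); 192.168.170.128/26 (58 hosts, 62 usable)


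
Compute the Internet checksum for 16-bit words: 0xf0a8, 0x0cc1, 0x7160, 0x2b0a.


Sum all words (with carry folding):
+ 0xf0a8 = 0xf0a8
+ 0x0cc1 = 0xfd69
+ 0x7160 = 0x6eca
+ 0x2b0a = 0x99d4
One's complement: ~0x99d4
Checksum = 0x662b


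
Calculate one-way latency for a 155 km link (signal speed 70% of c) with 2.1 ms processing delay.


Speed = 0.7 * 3e5 km/s = 210000 km/s
Propagation delay = 155 / 210000 = 0.0007 s = 0.7381 ms
Processing delay = 2.1 ms
Total one-way latency = 2.8381 ms


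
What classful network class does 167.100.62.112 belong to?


First octet: 167
Binary: 10100111
10xxxxxx -> Class B (128-191)
Class B, default mask 255.255.0.0 (/16)


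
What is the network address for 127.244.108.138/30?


IP:   01111111.11110100.01101100.10001010
Mask: 11111111.11111111.11111111.11111100
AND operation:
Net:  01111111.11110100.01101100.10001000
Network: 127.244.108.136/30


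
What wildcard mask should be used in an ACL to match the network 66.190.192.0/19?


Subnet mask: 255.255.224.0
Wildcard = 255.255.255.255 - subnet mask
255 - 255 = 0
255 - 255 = 0
255 - 224 = 31
255 - 0 = 255
Wildcard: 0.0.31.255


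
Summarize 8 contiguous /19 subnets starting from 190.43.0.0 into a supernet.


Original prefix: /19
Number of subnets: 8 = 2^3
New prefix = 19 - 3 = 16
Supernet: 190.43.0.0/16


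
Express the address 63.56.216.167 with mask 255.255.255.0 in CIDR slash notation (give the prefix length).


Binary: 11111111.11111111.11111111.00000000
Count leading 1s
Prefix: /24


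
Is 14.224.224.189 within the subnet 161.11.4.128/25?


Subnet network: 161.11.4.128
Test IP AND mask: 14.224.224.128
No, 14.224.224.189 is not in 161.11.4.128/25


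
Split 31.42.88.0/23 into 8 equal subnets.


New prefix = 23 + 3 = 26
Each subnet has 64 addresses
  31.42.88.0/26
  31.42.88.64/26
  31.42.88.128/26
  31.42.88.192/26
  31.42.89.0/26
  31.42.89.64/26
  31.42.89.128/26
  31.42.89.192/26
Subnets: 31.42.88.0/26, 31.42.88.64/26, 31.42.88.128/26, 31.42.88.192/26, 31.42.89.0/26, 31.42.89.64/26, 31.42.89.128/26, 31.42.89.192/26


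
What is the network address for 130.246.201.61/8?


IP:   10000010.11110110.11001001.00111101
Mask: 11111111.00000000.00000000.00000000
AND operation:
Net:  10000010.00000000.00000000.00000000
Network: 130.0.0.0/8


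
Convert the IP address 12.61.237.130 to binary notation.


12 = 00001100
61 = 00111101
237 = 11101101
130 = 10000010
Binary: 00001100.00111101.11101101.10000010


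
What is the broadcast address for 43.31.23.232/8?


Network: 43.0.0.0/8
Host bits = 24
Set all host bits to 1:
Broadcast: 43.255.255.255


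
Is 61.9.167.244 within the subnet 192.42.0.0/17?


Subnet network: 192.42.0.0
Test IP AND mask: 61.9.128.0
No, 61.9.167.244 is not in 192.42.0.0/17


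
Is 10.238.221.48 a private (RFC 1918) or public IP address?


RFC 1918 private ranges:
  10.0.0.0/8 (10.0.0.0 - 10.255.255.255)
  172.16.0.0/12 (172.16.0.0 - 172.31.255.255)
  192.168.0.0/16 (192.168.0.0 - 192.168.255.255)
Private (in 10.0.0.0/8)
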